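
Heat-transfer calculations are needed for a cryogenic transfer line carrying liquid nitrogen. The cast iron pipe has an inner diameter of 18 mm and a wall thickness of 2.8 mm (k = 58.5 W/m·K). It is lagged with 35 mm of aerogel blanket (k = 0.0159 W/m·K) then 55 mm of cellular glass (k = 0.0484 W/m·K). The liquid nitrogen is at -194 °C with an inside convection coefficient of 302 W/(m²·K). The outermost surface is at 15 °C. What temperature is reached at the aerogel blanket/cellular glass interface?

T ≈ -17.6 °C

Per-layer cylindrical resistances, series-summed:
R_inner film = 1/(h_i·2πr₁L) = 1/(302×2π×0.009×1) = 0.05856 K/W
R_cast iron pipe wall = ln(11.8/9)/(2π×58.5×1) = 7.369×10^-4 K/W
R_aerogel blanket = ln(46.8/11.8)/(2π×0.0159×1) = 13.79 K/W
R_cellular glass = ln(101.8/46.8)/(2π×0.0484×1) = 2.555 K/W
R_total = 16.41 K/W
Q = ΔT/R_total = 209/16.41
Q = 12.7 W/m
T_interface = T_inner + Q·ΣR(inner→interface) = -194 + 12.7×13.85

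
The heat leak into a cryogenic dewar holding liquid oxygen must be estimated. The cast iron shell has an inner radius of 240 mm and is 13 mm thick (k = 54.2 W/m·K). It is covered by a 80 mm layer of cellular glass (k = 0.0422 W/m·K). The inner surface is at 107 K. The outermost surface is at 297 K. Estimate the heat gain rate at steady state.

Q ≈ 106 W

Spherical conduction: R = (1/r_in − 1/r_out)/(4πk) per layer; series-sum.
R_cast iron shell = (1/0.24 − 1/0.253)/(4π×54.2) = 3.143×10^-4 K/W
R_cellular glass = (1/0.253 − 1/0.333)/(4π×0.0422) = 1.791 K/W
R_total = 1.791 K/W
Q = ΔT/R_total = 190/1.791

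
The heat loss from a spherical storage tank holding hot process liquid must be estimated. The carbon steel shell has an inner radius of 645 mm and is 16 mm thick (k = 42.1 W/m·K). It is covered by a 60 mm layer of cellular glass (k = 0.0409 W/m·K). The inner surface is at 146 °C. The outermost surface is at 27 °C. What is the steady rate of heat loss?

Q ≈ 486 W

Each spherical layer contributes R = (1/r_i − 1/r_o)/(4πk):
R_carbon steel shell = (1/0.645 − 1/0.661)/(4π×42.1) = 7.094×10^-5 K/W
R_cellular glass = (1/0.661 − 1/0.721)/(4π×0.0409) = 0.245 K/W
R_total = 0.245 K/W
Q = ΔT/R_total = 119/0.245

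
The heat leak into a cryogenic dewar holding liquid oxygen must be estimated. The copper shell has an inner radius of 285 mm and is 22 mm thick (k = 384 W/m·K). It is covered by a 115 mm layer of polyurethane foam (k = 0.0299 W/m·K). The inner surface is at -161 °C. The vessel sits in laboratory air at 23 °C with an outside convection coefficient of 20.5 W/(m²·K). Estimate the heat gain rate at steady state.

For a spherical shell R = (1/r₁ − 1/r₂)/(4πk); film R = 1/(h·4πr²). In series:
R_copper shell = (1/0.285 − 1/0.307)/(4π×384) = 5.211×10^-5 K/W
R_polyurethane foam = (1/0.307 − 1/0.422)/(4π×0.0299) = 2.362 K/W
R_outer film = 1/(h·4πr_o²) = 1/(20.5×4π×0.422²) = 0.0218 K/W
R_total = 2.384 K/W
Q = ΔT/R_total = 184/2.384

Q ≈ 77.2 W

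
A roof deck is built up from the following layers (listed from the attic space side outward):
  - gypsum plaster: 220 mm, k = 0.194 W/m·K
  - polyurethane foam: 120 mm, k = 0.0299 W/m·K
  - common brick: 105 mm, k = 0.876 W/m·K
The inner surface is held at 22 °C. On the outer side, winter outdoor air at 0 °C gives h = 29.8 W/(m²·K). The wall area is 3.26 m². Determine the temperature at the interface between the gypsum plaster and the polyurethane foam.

T ≈ 17.3 °C

Series thermal resistances:
R_gypsum plaster = L/(kA) = 0.22/(0.194×3.26) = 0.3479 K/W
R_polyurethane foam = L/(kA) = 0.12/(0.0299×3.26) = 1.231 K/W
R_common brick = L/(kA) = 0.105/(0.876×3.26) = 0.03677 K/W
R_outer film = 1/(h_o·A) = 1/(29.8×3.26) = 0.01029 K/W
R_total = 1.626 K/W;  Q = ΔT/R_total = 22/1.626 = 13.53 W
T_interface = T_inner − Q·ΣR(inner→interface) = 22 − 13.5×0.3479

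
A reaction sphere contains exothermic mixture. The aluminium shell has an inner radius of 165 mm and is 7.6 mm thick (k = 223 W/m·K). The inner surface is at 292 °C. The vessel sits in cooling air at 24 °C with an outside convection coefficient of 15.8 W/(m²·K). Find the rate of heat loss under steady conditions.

Q ≈ 1580 W

For a spherical shell R = (1/r₁ − 1/r₂)/(4πk); film R = 1/(h·4πr²). In series:
R_aluminium shell = (1/0.165 − 1/0.1726)/(4π×223) = 9.523×10^-5 K/W
R_outer film = 1/(h·4πr_o²) = 1/(15.8×4π×0.1726²) = 0.1691 K/W
R_total = 0.1692 K/W
Q = ΔT/R_total = 268/0.1692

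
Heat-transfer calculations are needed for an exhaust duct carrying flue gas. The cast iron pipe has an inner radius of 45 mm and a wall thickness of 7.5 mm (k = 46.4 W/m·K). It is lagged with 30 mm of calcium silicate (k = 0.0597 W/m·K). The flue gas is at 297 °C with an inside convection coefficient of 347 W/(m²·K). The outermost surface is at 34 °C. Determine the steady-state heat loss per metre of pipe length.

Cylindrical conduction, so R = ln(r₂/r₁)/(2πkL) per layer, in series:
R_inner film = 1/(h_i·2πr₁L) = 1/(347×2π×0.045×1) = 0.01019 K/W
R_cast iron pipe wall = ln(52.5/45)/(2π×46.4×1) = 5.287×10^-4 K/W
R_calcium silicate = ln(82.5/52.5)/(2π×0.0597×1) = 1.205 K/W
R_total = 1.216 K/W
Q = ΔT/R_total = 263/1.216

q′ ≈ 216 W/m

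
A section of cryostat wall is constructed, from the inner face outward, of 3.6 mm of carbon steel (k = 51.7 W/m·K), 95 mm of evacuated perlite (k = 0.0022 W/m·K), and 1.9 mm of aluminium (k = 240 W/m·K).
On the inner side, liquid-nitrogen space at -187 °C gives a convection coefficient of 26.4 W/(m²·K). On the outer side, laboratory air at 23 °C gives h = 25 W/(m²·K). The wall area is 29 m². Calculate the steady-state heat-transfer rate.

Model the wall as resistances in series:
R_inner film = 1/(h_i·A) = 1/(26.4×29) = 0.001306 K/W
R_carbon steel = L/(kA) = 0.0036/(51.7×29) = 2.401×10^-6 K/W
R_evacuated perlite = L/(kA) = 0.095/(0.0022×29) = 1.489 K/W
R_aluminium = L/(kA) = 0.0019/(240×29) = 2.73×10^-7 K/W
R_outer film = 1/(h_o·A) = 1/(25×29) = 0.001379 K/W
R_total = 1.492 K/W
Q = ΔT / R_total = 210 / 1.492

Q ≈ 141 W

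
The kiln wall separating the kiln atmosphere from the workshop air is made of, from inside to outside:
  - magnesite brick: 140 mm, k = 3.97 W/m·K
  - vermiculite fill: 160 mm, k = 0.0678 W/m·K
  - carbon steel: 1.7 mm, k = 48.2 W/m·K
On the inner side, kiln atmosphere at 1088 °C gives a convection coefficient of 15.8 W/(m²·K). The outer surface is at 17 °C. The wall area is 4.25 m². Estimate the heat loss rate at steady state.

Q ≈ 1850 W

Series thermal resistances:
R_inner film = 1/(h_i·A) = 1/(15.8×4.25) = 0.01489 K/W
R_magnesite brick = L/(kA) = 0.14/(3.97×4.25) = 0.008298 K/W
R_vermiculite fill = L/(kA) = 0.16/(0.0678×4.25) = 0.5553 K/W
R_carbon steel = L/(kA) = 0.0017/(48.2×4.25) = 8.299×10^-6 K/W
R_total = 0.5785 K/W
Q = ΔT / R_total = 1071 / 0.5785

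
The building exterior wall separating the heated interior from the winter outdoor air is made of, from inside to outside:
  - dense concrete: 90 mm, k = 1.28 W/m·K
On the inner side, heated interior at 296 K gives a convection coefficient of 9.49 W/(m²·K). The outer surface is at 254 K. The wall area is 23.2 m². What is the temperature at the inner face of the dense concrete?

T ≈ 271 K

Using the resistance-network approach (series):
R_inner film = 1/(h_i·A) = 1/(9.49×23.2) = 0.004542 K/W
R_dense concrete = L/(kA) = 0.09/(1.28×23.2) = 0.003031 K/W
R_total = 0.007573 K/W;  Q = ΔT/R_total = 42/0.007573 = 5546 W
T_interface = T_inner − Q·ΣR(inner→interface) = 296 − 5550×0.004542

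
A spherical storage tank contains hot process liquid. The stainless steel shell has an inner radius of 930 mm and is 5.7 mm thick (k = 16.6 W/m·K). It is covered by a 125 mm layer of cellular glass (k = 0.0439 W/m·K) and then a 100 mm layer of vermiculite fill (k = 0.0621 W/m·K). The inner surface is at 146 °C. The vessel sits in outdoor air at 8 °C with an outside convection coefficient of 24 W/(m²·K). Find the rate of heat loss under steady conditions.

Each spherical layer contributes R = (1/r_i − 1/r_o)/(4πk):
R_stainless steel shell = (1/0.93 − 1/0.9357)/(4π×16.6) = 3.14×10^-5 K/W
R_cellular glass = (1/0.9357 − 1/1.0607)/(4π×0.0439) = 0.2283 K/W
R_vermiculite fill = (1/1.0607 − 1/1.1607)/(4π×0.0621) = 0.1041 K/W
R_outer film = 1/(h·4πr_o²) = 1/(24×4π×1.1607²) = 0.002461 K/W
R_total = 0.3349 K/W
Q = ΔT/R_total = 138/0.3349

Q ≈ 412 W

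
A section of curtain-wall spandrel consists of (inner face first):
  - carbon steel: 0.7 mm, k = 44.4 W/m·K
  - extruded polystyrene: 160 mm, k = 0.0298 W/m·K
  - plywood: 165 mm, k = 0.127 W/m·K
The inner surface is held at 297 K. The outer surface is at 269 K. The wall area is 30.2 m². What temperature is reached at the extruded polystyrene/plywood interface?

Treating each layer as a thermal resistance in series:
R_carbon steel = L/(kA) = 0.0007/(44.4×30.2) = 5.22×10^-7 K/W
R_extruded polystyrene = L/(kA) = 0.16/(0.0298×30.2) = 0.1778 K/W
R_plywood = L/(kA) = 0.165/(0.127×30.2) = 0.04302 K/W
R_total = 0.2208 K/W;  Q = ΔT/R_total = 28/0.2208 = 126.8 W
T_interface = T_inner − Q·ΣR(inner→interface) = 297 − 127×0.1778

T ≈ 274 K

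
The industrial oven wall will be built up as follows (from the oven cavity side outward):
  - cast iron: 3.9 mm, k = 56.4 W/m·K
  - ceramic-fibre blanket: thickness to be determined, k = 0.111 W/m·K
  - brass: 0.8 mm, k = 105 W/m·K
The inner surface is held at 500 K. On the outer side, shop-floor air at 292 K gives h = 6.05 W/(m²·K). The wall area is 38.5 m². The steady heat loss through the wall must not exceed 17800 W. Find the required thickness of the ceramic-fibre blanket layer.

Using the resistance-network approach (series):
R_cast iron = L/(kA) = 0.0039/(56.4×38.5) = 1.796×10^-6 K/W
R_brass = L/(kA) = 0.0008/(105×38.5) = 1.979×10^-7 K/W
R_outer film = 1/(h_o·A) = 1/(6.05×38.5) = 0.004293 K/W
Sum of the known resistances R_other = 0.004295 K/W
Required total resistance R_tot = ΔT/Q_allow = 208/17800 = 0.01169 K/W
R_ceramic-fibre blanket = R_tot − R_other = 0.00739 K/W
L = R·k·A = 0.00739×0.111×38.5

L ≈ 31.6 mm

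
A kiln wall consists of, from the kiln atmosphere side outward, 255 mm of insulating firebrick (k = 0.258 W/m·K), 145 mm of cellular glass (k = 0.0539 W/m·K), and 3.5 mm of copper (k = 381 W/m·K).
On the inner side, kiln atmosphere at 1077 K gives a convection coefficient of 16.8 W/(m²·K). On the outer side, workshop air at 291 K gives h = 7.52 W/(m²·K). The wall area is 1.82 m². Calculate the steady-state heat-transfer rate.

Treating each layer as a thermal resistance in series:
R_inner film = 1/(h_i·A) = 1/(16.8×1.82) = 0.03271 K/W
R_insulating firebrick = L/(kA) = 0.255/(0.258×1.82) = 0.5431 K/W
R_cellular glass = L/(kA) = 0.145/(0.0539×1.82) = 1.478 K/W
R_copper = L/(kA) = 0.0035/(381×1.82) = 5.047×10^-6 K/W
R_outer film = 1/(h_o·A) = 1/(7.52×1.82) = 0.07307 K/W
R_total = 2.127 K/W
Q = ΔT / R_total = 786 / 2.127

Q ≈ 370 W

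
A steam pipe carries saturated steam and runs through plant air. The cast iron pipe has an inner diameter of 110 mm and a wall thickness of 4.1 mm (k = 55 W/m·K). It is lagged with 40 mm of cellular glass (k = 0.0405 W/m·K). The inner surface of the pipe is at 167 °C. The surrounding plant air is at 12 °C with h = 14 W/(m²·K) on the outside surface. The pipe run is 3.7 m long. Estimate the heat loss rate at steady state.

Q ≈ 267 W

Radial resistances (cylindrical: R_cond = ln(r_o/r_i)/(2πkL), R_conv = 1/(h·2πrL)):
R_cast iron pipe wall = ln(59.1/55)/(2π×55×3.7) = 5.623×10^-5 K/W
R_cellular glass = ln(99.1/59.1)/(2π×0.0405×3.7) = 0.549 K/W
R_outer film = 1/(h_o·2πr_oL) = 1/(14×2π×0.0991×3.7) = 0.031 K/W
R_total = 0.5801 K/W
Q = ΔT/R_total = 155/0.5801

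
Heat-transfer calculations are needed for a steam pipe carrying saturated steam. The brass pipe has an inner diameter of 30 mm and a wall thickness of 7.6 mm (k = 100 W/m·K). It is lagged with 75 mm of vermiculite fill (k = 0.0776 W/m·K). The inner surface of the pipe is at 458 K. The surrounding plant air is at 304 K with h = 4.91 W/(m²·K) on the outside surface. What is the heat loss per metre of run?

Per-layer cylindrical resistances, series-summed:
R_brass pipe wall = ln(22.6/15)/(2π×100×1) = 6.524×10^-4 K/W
R_vermiculite fill = ln(97.6/22.6)/(2π×0.0776×1) = 3 K/W
R_outer film = 1/(h_o·2πr_oL) = 1/(4.91×2π×0.0976×1) = 0.3321 K/W
R_total = 3.333 K/W
Q = ΔT/R_total = 154/3.333

q′ ≈ 46.2 W/m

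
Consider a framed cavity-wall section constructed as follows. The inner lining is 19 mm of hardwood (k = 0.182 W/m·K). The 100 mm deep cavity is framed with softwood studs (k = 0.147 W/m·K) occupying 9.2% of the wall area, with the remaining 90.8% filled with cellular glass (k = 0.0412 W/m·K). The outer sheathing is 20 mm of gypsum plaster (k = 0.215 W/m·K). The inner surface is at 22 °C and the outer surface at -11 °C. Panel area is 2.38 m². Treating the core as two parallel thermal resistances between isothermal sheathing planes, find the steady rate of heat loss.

Sheathing layers in series; stud and cavity paths in parallel between them.
R_inner = 0.019/(0.182×2.38) = 0.04386 K/W
R_stud  = 0.1/(0.147×0.092×2.38) = 3.107 K/W
R_cav   = 0.1/(0.0412×0.908×2.38) = 1.123 K/W
1/R_core = 1/R_stud + 1/R_cav → R_core = 0.8249 K/W
R_outer = 0.02/(0.215×2.38) = 0.03909 K/W
R_total = 0.9079 K/W
Q = ΔT/R_total = 33/0.9079

Q ≈ 36.3 W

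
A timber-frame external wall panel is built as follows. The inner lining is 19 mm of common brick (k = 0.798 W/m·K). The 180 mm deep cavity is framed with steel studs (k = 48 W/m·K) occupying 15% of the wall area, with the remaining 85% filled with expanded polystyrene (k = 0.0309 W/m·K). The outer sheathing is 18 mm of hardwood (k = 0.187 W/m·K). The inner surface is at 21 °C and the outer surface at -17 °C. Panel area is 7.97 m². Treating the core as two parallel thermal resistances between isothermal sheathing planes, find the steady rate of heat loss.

Q ≈ 2090 W

Sheathing layers in series; stud and cavity paths in parallel between them.
R_inner = 0.019/(0.798×7.97) = 0.002987 K/W
R_stud  = 0.18/(48×0.15×7.97) = 0.003137 K/W
R_cav   = 0.18/(0.0309×0.85×7.97) = 0.8599 K/W
1/R_core = 1/R_stud + 1/R_cav → R_core = 0.003125 K/W
R_outer = 0.018/(0.187×7.97) = 0.01208 K/W
R_total = 0.01819 K/W
Q = ΔT/R_total = 38/0.01819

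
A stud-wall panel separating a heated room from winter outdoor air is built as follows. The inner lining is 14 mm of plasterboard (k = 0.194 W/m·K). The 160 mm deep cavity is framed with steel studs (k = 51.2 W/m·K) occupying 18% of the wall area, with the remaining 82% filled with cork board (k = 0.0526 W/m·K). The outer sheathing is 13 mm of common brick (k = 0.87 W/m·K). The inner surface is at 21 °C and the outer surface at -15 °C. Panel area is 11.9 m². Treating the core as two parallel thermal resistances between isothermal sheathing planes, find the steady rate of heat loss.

Sheathing layers in series; stud and cavity paths in parallel between them.
R_inner = 0.014/(0.194×11.9) = 0.006064 K/W
R_stud  = 0.16/(51.2×0.18×11.9) = 0.001459 K/W
R_cav   = 0.16/(0.0526×0.82×11.9) = 0.3117 K/W
1/R_core = 1/R_stud + 1/R_cav → R_core = 0.001452 K/W
R_outer = 0.013/(0.87×11.9) = 0.001256 K/W
R_total = 0.008772 K/W
Q = ΔT/R_total = 36/0.008772

Q ≈ 4100 W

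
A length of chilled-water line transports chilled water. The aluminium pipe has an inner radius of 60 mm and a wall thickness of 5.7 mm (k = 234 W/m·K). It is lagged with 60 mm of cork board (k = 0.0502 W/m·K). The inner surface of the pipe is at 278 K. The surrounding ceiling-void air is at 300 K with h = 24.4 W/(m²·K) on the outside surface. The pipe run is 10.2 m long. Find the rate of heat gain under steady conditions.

Radial resistances (cylindrical: R_cond = ln(r_o/r_i)/(2πkL), R_conv = 1/(h·2πrL)):
R_aluminium pipe wall = ln(65.7/60)/(2π×234×10.2) = 6.052×10^-6 K/W
R_cork board = ln(125.7/65.7)/(2π×0.0502×10.2) = 0.2017 K/W
R_outer film = 1/(h_o·2πr_oL) = 1/(24.4×2π×0.1257×10.2) = 0.005087 K/W
R_total = 0.2068 K/W
Q = ΔT/R_total = 22/0.2068

Q ≈ 106 W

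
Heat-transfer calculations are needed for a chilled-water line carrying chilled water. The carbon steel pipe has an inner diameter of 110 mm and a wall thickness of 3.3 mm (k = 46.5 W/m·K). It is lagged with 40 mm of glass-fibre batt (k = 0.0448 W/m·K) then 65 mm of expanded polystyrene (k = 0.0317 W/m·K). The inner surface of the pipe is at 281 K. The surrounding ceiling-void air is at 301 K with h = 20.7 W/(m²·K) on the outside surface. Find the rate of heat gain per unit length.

q′ ≈ 4.49 W/m

For a radial system each layer contributes R = ln(r_out/r_in)/(2πkL); films add R = 1/(hA).
R_carbon steel pipe wall = ln(58.3/55)/(2π×46.5×1) = 1.994×10^-4 K/W
R_glass-fibre batt = ln(98.3/58.3)/(2π×0.0448×1) = 1.856 K/W
R_expanded polystyrene = ln(163.3/98.3)/(2π×0.0317×1) = 2.548 K/W
R_outer film = 1/(h_o·2πr_oL) = 1/(20.7×2π×0.1633×1) = 0.04708 K/W
R_total = 4.452 K/W
Q = ΔT/R_total = 20/4.452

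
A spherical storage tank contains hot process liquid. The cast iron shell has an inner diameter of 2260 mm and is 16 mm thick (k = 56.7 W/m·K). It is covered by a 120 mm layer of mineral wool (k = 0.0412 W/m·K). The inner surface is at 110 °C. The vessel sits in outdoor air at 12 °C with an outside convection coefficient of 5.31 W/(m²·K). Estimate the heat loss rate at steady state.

For a spherical shell R = (1/r₁ − 1/r₂)/(4πk); film R = 1/(h·4πr²). In series:
R_cast iron shell = (1/1.13 − 1/1.146)/(4π×56.7) = 1.734×10^-5 K/W
R_mineral wool = (1/1.146 − 1/1.266)/(4π×0.0412) = 0.1598 K/W
R_outer film = 1/(h·4πr_o²) = 1/(5.31×4π×1.266²) = 0.00935 K/W
R_total = 0.1691 K/W
Q = ΔT/R_total = 98/0.1691

Q ≈ 579 W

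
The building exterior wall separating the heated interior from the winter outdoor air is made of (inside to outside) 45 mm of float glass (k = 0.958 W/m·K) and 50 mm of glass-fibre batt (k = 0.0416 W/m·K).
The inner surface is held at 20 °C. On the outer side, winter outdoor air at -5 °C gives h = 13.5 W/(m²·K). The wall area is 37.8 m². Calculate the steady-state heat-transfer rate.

Model the wall as resistances in series:
R_float glass = L/(kA) = 0.045/(0.958×37.8) = 0.001243 K/W
R_glass-fibre batt = L/(kA) = 0.05/(0.0416×37.8) = 0.0318 K/W
R_outer film = 1/(h_o·A) = 1/(13.5×37.8) = 0.00196 K/W
R_total = 0.035 K/W
Q = ΔT / R_total = 25 / 0.035

Q ≈ 714 W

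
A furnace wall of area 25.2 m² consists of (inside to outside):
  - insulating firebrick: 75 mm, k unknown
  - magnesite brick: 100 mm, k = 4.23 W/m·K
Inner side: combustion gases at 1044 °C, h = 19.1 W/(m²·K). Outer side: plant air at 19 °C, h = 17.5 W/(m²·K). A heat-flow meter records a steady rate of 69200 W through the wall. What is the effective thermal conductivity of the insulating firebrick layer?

Series thermal resistances:
R_inner film = 1/(h_i·A) = 1/(19.1×25.2) = 0.002078 K/W
R_magnesite brick = L/(kA) = 0.1/(4.23×25.2) = 9.381×10^-4 K/W
R_outer film = 1/(h_o·A) = 1/(17.5×25.2) = 0.002268 K/W
Sum of known resistances R_other = 0.005283 K/W
Total R = ΔT/Q = 1025/69200 = 0.01481 K/W
R_insulating firebrick = R_total − R_other = 0.009529 K/W
k = L/(R·A) = 0.075/(0.009529×25.2)

k ≈ 0.312 W/(m·K)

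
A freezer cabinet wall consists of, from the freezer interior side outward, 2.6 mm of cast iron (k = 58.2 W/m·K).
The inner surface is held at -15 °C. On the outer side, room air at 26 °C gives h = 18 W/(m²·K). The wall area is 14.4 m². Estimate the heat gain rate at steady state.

Q ≈ 10600 W

Model the wall as resistances in series:
R_cast iron = L/(kA) = 0.0026/(58.2×14.4) = 3.102×10^-6 K/W
R_outer film = 1/(h_o·A) = 1/(18×14.4) = 0.003858 K/W
R_total = 0.003861 K/W
Q = ΔT / R_total = 41 / 0.003861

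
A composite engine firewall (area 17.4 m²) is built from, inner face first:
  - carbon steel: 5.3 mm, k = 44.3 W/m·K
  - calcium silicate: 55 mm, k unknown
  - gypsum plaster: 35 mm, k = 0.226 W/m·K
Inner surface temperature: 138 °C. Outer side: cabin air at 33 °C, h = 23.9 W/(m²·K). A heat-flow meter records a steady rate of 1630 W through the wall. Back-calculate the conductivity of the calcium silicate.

k ≈ 0.0595 W/(m·K)

Using the resistance-network approach (series):
R_carbon steel = L/(kA) = 0.0053/(44.3×17.4) = 6.876×10^-6 K/W
R_gypsum plaster = L/(kA) = 0.035/(0.226×17.4) = 0.0089 K/W
R_outer film = 1/(h_o·A) = 1/(23.9×17.4) = 0.002405 K/W
Sum of known resistances R_other = 0.01131 K/W
Total R = ΔT/Q = 105/1630 = 0.06442 K/W
R_calcium silicate = R_total − R_other = 0.05311 K/W
k = L/(R·A) = 0.055/(0.05311×17.4)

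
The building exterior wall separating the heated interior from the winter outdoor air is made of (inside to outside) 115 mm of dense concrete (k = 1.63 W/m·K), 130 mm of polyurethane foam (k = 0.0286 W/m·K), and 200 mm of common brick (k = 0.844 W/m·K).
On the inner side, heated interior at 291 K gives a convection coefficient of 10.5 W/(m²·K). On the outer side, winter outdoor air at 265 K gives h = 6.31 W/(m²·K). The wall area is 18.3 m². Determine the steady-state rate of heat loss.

Q ≈ 93.2 W

Model the wall as resistances in series:
R_inner film = 1/(h_i·A) = 1/(10.5×18.3) = 0.005204 K/W
R_dense concrete = L/(kA) = 0.115/(1.63×18.3) = 0.003855 K/W
R_polyurethane foam = L/(kA) = 0.13/(0.0286×18.3) = 0.2484 K/W
R_common brick = L/(kA) = 0.2/(0.844×18.3) = 0.01295 K/W
R_outer film = 1/(h_o·A) = 1/(6.31×18.3) = 0.00866 K/W
R_total = 0.2791 K/W
Q = ΔT / R_total = 26 / 0.2791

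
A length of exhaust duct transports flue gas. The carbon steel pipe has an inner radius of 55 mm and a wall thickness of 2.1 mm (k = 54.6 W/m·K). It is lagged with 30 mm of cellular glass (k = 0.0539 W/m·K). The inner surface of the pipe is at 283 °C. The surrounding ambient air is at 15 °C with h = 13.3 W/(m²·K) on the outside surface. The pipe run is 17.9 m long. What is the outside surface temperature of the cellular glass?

T ≈ 41.6 °C

For a radial system each layer contributes R = ln(r_out/r_in)/(2πkL); films add R = 1/(hA).
R_carbon steel pipe wall = ln(57.1/55)/(2π×54.6×17.9) = 6.102×10^-6 K/W
R_cellular glass = ln(87.1/57.1)/(2π×0.0539×17.9) = 0.06965 K/W
R_outer film = 1/(h_o·2πr_oL) = 1/(13.3×2π×0.0871×17.9) = 0.007675 K/W
R_total = 0.07734 K/W
Q = ΔT/R_total = 268/0.07734
Q = 3470 W
T_interface = T_inner − Q·ΣR(inner→interface) = 283 − 3470×0.06966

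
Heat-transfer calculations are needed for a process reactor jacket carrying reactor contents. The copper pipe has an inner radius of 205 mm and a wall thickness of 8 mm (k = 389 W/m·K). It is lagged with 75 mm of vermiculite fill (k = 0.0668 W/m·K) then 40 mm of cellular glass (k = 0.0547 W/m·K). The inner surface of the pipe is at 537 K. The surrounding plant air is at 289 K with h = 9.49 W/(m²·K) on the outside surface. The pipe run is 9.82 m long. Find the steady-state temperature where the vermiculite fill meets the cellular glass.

Per-layer cylindrical resistances, series-summed:
R_copper pipe wall = ln(213/205)/(2π×389×9.82) = 1.595×10^-6 K/W
R_vermiculite fill = ln(288/213)/(2π×0.0668×9.82) = 0.07319 K/W
R_cellular glass = ln(328/288)/(2π×0.0547×9.82) = 0.03853 K/W
R_outer film = 1/(h_o·2πr_oL) = 1/(9.49×2π×0.328×9.82) = 0.005207 K/W
R_total = 0.1169 K/W
Q = ΔT/R_total = 248/0.1169
Q = 2120 W
T_interface = T_inner − Q·ΣR(inner→interface) = 537 − 2120×0.07319

T ≈ 382 K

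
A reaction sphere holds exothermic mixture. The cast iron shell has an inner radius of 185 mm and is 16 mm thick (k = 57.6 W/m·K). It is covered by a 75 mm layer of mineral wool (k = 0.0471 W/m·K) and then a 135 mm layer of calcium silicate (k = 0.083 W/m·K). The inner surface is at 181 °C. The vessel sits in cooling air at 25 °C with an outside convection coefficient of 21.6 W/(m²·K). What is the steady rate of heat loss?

Q ≈ 45.2 W

For a spherical shell R = (1/r₁ − 1/r₂)/(4πk); film R = 1/(h·4πr²). In series:
R_cast iron shell = (1/0.185 − 1/0.201)/(4π×57.6) = 5.945×10^-4 K/W
R_mineral wool = (1/0.201 − 1/0.276)/(4π×0.0471) = 2.284 K/W
R_calcium silicate = (1/0.276 − 1/0.411)/(4π×0.083) = 1.141 K/W
R_outer film = 1/(h·4πr_o²) = 1/(21.6×4π×0.411²) = 0.02181 K/W
R_total = 3.448 K/W
Q = ΔT/R_total = 156/3.448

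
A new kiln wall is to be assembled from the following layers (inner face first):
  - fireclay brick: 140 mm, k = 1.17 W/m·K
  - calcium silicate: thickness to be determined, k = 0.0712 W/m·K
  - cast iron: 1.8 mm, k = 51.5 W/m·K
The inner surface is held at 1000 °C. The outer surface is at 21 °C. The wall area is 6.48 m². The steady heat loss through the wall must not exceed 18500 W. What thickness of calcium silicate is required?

L ≈ 15.9 mm

Series thermal resistances:
R_fireclay brick = L/(kA) = 0.14/(1.17×6.48) = 0.01847 K/W
R_cast iron = L/(kA) = 0.0018/(51.5×6.48) = 5.394×10^-6 K/W
Sum of the known resistances R_other = 0.01847 K/W
Required total resistance R_tot = ΔT/Q_allow = 979/18500 = 0.05292 K/W
R_calcium silicate = R_tot − R_other = 0.03445 K/W
L = R·k·A = 0.03445×0.0712×6.48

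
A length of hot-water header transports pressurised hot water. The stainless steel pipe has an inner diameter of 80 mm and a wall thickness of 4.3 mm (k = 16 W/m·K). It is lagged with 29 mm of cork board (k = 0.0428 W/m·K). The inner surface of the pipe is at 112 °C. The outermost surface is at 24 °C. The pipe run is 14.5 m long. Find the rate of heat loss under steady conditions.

Cylindrical conduction, so R = ln(r₂/r₁)/(2πkL) per layer, in series:
R_stainless steel pipe wall = ln(44.3/40)/(2π×16×14.5) = 7.005×10^-5 K/W
R_cork board = ln(73.3/44.3)/(2π×0.0428×14.5) = 0.1291 K/W
R_total = 0.1292 K/W
Q = ΔT/R_total = 88/0.1292

Q ≈ 681 W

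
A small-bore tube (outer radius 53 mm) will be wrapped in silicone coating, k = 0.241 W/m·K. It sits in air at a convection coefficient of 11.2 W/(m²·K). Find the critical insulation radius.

For a cylinder r_cr = k/h = 0.241/11.2
r_cr = 21.5 mm; since the bare radius (53 mm) is above r_cr, any added insulation will reduce heat loss.

r_cr ≈ 21.5 mm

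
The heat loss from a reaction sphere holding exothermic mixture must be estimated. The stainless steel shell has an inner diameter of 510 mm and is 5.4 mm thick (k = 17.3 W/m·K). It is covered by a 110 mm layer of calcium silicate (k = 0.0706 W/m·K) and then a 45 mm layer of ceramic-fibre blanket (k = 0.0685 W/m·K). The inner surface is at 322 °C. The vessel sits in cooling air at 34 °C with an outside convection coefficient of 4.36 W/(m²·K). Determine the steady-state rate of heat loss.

Q ≈ 166 W

Radial (spherical) resistances in series:
R_stainless steel shell = (1/0.255 − 1/0.2604)/(4π×17.3) = 3.741×10^-4 K/W
R_calcium silicate = (1/0.2604 − 1/0.3704)/(4π×0.0706) = 1.285 K/W
R_ceramic-fibre blanket = (1/0.3704 − 1/0.4154)/(4π×0.0685) = 0.3398 K/W
R_outer film = 1/(h·4πr_o²) = 1/(4.36×4π×0.4154²) = 0.1058 K/W
R_total = 1.731 K/W
Q = ΔT/R_total = 288/1.731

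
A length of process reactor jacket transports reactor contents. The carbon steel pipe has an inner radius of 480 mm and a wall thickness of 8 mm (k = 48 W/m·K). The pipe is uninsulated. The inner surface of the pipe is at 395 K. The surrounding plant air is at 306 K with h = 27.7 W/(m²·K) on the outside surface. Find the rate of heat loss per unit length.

Treating each annulus and film as a series resistance:
R_carbon steel pipe wall = ln(488/480)/(2π×48×1) = 5.481×10^-5 K/W
R_outer film = 1/(h_o·2πr_oL) = 1/(27.7×2π×0.488×1) = 0.01177 K/W
R_total = 0.01183 K/W
Q = ΔT/R_total = 89/0.01183

q′ ≈ 7520 W/m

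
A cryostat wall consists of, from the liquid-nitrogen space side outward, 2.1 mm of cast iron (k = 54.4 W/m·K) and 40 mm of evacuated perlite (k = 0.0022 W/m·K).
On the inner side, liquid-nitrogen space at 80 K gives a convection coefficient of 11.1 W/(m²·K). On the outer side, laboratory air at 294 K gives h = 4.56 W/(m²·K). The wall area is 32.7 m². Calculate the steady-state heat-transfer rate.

Q ≈ 378 W

Series thermal resistances:
R_inner film = 1/(h_i·A) = 1/(11.1×32.7) = 0.002755 K/W
R_cast iron = L/(kA) = 0.0021/(54.4×32.7) = 1.181×10^-6 K/W
R_evacuated perlite = L/(kA) = 0.04/(0.0022×32.7) = 0.556 K/W
R_outer film = 1/(h_o·A) = 1/(4.56×32.7) = 0.006706 K/W
R_total = 0.5655 K/W
Q = ΔT / R_total = 214 / 0.5655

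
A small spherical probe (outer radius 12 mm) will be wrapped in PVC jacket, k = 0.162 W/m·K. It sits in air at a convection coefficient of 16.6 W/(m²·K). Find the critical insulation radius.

For a sphere r_cr = 2k/h = 2×0.162/16.6
r_cr = 19.5 mm; since the bare radius (12 mm) is below r_cr, adding a thin layer of insulation will *increase* heat loss.

r_cr ≈ 19.5 mm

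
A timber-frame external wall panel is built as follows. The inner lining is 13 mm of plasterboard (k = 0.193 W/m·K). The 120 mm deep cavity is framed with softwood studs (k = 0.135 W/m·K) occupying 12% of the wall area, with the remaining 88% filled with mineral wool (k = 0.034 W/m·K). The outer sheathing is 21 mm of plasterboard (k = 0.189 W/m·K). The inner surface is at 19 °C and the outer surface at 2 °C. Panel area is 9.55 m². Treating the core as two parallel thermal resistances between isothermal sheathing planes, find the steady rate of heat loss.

Q ≈ 58.4 W

Sheathing layers in series; stud and cavity paths in parallel between them.
R_inner = 0.013/(0.193×9.55) = 0.007053 K/W
R_stud  = 0.12/(0.135×0.12×9.55) = 0.7756 K/W
R_cav   = 0.12/(0.034×0.88×9.55) = 0.42 K/W
1/R_core = 1/R_stud + 1/R_cav → R_core = 0.2725 K/W
R_outer = 0.021/(0.189×9.55) = 0.01163 K/W
R_total = 0.2911 K/W
Q = ΔT/R_total = 17/0.2911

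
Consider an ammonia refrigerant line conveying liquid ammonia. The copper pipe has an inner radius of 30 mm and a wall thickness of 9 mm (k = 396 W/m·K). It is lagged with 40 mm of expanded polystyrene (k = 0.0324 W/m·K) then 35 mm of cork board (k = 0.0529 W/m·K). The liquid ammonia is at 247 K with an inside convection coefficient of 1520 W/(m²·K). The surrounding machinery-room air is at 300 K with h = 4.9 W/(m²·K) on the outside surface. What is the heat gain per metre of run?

q′ ≈ 10.9 W/m

Radial resistances (cylindrical: R_cond = ln(r_o/r_i)/(2πkL), R_conv = 1/(h·2πrL)):
R_inner film = 1/(h_i·2πr₁L) = 1/(1520×2π×0.03×1) = 0.00349 K/W
R_copper pipe wall = ln(39/30)/(2π×396×1) = 1.054×10^-4 K/W
R_expanded polystyrene = ln(79/39)/(2π×0.0324×1) = 3.467 K/W
R_cork board = ln(114/79)/(2π×0.0529×1) = 1.103 K/W
R_outer film = 1/(h_o·2πr_oL) = 1/(4.9×2π×0.114×1) = 0.2849 K/W
R_total = 4.859 K/W
Q = ΔT/R_total = 53/4.859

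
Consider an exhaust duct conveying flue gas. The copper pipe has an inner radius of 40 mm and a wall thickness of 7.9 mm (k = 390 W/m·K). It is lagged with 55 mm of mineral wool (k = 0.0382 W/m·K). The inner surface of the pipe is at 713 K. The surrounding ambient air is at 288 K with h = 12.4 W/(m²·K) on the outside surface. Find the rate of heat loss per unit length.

q′ ≈ 128 W/m

Radial resistances (cylindrical: R_cond = ln(r_o/r_i)/(2πkL), R_conv = 1/(h·2πrL)):
R_copper pipe wall = ln(47.9/40)/(2π×390×1) = 7.355×10^-5 K/W
R_mineral wool = ln(102.9/47.9)/(2π×0.0382×1) = 3.186 K/W
R_outer film = 1/(h_o·2πr_oL) = 1/(12.4×2π×0.1029×1) = 0.1247 K/W
R_total = 3.311 K/W
Q = ΔT/R_total = 425/3.311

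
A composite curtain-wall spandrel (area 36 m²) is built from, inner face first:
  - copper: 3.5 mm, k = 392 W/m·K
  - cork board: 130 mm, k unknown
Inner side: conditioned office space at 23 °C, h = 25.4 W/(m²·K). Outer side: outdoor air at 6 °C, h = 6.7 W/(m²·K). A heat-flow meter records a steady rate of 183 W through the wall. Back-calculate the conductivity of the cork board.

k ≈ 0.0412 W/(m·K)

Using the resistance-network approach (series):
R_inner film = 1/(h_i·A) = 1/(25.4×36) = 0.001094 K/W
R_copper = L/(kA) = 0.0035/(392×36) = 2.48×10^-7 K/W
R_outer film = 1/(h_o·A) = 1/(6.7×36) = 0.004146 K/W
Sum of known resistances R_other = 0.00524 K/W
Total R = ΔT/Q = 17/183 = 0.0929 K/W
R_cork board = R_total − R_other = 0.08766 K/W
k = L/(R·A) = 0.13/(0.08766×36)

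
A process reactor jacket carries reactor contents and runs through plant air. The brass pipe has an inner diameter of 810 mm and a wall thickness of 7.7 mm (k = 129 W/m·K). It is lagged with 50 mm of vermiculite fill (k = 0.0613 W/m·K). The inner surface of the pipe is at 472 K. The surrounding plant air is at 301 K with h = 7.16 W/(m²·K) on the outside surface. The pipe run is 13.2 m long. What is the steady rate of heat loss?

Cylindrical conduction, so R = ln(r₂/r₁)/(2πkL) per layer, in series:
R_brass pipe wall = ln(412.7/405)/(2π×129×13.2) = 1.76×10^-6 K/W
R_vermiculite fill = ln(462.7/412.7)/(2π×0.0613×13.2) = 0.02249 K/W
R_outer film = 1/(h_o·2πr_oL) = 1/(7.16×2π×0.4627×13.2) = 0.003639 K/W
R_total = 0.02613 K/W
Q = ΔT/R_total = 171/0.02613

Q ≈ 6540 W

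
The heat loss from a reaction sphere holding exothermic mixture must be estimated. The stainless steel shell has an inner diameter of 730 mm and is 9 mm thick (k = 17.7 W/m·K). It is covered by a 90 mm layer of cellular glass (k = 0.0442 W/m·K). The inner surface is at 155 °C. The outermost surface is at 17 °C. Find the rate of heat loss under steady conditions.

For a spherical shell R = (1/r₁ − 1/r₂)/(4πk); film R = 1/(h·4πr²). In series:
R_stainless steel shell = (1/0.365 − 1/0.374)/(4π×17.7) = 2.964×10^-4 K/W
R_cellular glass = (1/0.374 − 1/0.464)/(4π×0.0442) = 0.9337 K/W
R_total = 0.934 K/W
Q = ΔT/R_total = 138/0.934

Q ≈ 148 W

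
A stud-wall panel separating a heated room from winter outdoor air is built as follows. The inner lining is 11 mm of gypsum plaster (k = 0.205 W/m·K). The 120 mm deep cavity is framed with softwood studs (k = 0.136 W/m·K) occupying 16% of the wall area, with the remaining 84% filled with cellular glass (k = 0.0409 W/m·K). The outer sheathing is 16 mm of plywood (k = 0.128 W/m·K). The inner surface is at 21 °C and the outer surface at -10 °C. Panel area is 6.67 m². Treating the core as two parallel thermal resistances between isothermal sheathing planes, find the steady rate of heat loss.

Q ≈ 89.2 W

Sheathing layers in series; stud and cavity paths in parallel between them.
R_inner = 0.011/(0.205×6.67) = 0.008045 K/W
R_stud  = 0.12/(0.136×0.16×6.67) = 0.8268 K/W
R_cav   = 0.12/(0.0409×0.84×6.67) = 0.5237 K/W
1/R_core = 1/R_stud + 1/R_cav → R_core = 0.3206 K/W
R_outer = 0.016/(0.128×6.67) = 0.01874 K/W
R_total = 0.3474 K/W
Q = ΔT/R_total = 31/0.3474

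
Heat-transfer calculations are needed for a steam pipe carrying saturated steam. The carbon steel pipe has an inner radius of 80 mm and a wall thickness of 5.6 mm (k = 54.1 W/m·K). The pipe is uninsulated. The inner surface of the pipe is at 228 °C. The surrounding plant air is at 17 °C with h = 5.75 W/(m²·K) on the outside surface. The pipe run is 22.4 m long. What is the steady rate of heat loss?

Cylindrical conduction, so R = ln(r₂/r₁)/(2πkL) per layer, in series:
R_carbon steel pipe wall = ln(85.6/80)/(2π×54.1×22.4) = 8.886×10^-6 K/W
R_outer film = 1/(h_o·2πr_oL) = 1/(5.75×2π×0.0856×22.4) = 0.01444 K/W
R_total = 0.01444 K/W
Q = ΔT/R_total = 211/0.01444

Q ≈ 14600 W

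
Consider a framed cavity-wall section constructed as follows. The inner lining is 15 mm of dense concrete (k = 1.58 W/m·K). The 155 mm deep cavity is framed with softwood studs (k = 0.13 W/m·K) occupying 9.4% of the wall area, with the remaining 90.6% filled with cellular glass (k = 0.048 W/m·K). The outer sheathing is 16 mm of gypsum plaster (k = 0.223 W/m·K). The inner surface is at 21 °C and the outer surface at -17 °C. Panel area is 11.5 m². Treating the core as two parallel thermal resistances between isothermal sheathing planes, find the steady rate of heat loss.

Sheathing layers in series; stud and cavity paths in parallel between them.
R_inner = 0.015/(1.58×11.5) = 8.255×10^-4 K/W
R_stud  = 0.155/(0.13×0.094×11.5) = 1.103 K/W
R_cav   = 0.155/(0.048×0.906×11.5) = 0.3099 K/W
1/R_core = 1/R_stud + 1/R_cav → R_core = 0.2419 K/W
R_outer = 0.016/(0.223×11.5) = 0.006239 K/W
R_total = 0.249 K/W
Q = ΔT/R_total = 38/0.249

Q ≈ 153 W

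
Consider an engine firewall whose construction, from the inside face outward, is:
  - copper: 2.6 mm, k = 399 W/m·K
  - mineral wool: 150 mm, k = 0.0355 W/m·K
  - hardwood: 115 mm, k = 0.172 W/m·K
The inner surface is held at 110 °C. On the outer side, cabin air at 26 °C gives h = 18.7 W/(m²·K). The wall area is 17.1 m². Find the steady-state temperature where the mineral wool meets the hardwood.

Using the resistance-network approach (series):
R_copper = L/(kA) = 0.0026/(399×17.1) = 3.811×10^-7 K/W
R_mineral wool = L/(kA) = 0.15/(0.0355×17.1) = 0.2471 K/W
R_hardwood = L/(kA) = 0.115/(0.172×17.1) = 0.0391 K/W
R_outer film = 1/(h_o·A) = 1/(18.7×17.1) = 0.003127 K/W
R_total = 0.2893 K/W;  Q = ΔT/R_total = 84/0.2893 = 290.3 W
T_interface = T_inner − Q·ΣR(inner→interface) = 110 − 290×0.2471

T ≈ 38.3 °C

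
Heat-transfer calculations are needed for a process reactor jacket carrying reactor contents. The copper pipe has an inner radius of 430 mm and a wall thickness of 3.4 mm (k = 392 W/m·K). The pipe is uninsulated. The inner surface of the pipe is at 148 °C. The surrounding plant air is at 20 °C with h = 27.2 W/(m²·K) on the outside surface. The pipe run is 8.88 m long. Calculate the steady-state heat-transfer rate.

Radial resistances (cylindrical: R_cond = ln(r_o/r_i)/(2πkL), R_conv = 1/(h·2πrL)):
R_copper pipe wall = ln(433.4/430)/(2π×392×8.88) = 3.601×10^-7 K/W
R_outer film = 1/(h_o·2πr_oL) = 1/(27.2×2π×0.4334×8.88) = 0.00152 K/W
R_total = 0.001521 K/W
Q = ΔT/R_total = 128/0.001521

Q ≈ 84200 W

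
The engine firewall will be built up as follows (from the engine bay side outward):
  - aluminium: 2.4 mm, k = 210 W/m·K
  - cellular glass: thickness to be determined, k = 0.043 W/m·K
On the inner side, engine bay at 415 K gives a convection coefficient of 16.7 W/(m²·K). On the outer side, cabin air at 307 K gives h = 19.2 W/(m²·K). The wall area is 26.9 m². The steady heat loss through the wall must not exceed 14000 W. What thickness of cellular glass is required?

L ≈ 4.11 mm

Treating each layer as a thermal resistance in series:
R_inner film = 1/(h_i·A) = 1/(16.7×26.9) = 0.002226 K/W
R_aluminium = L/(kA) = 0.0024/(210×26.9) = 4.249×10^-7 K/W
R_outer film = 1/(h_o·A) = 1/(19.2×26.9) = 0.001936 K/W
Sum of the known resistances R_other = 0.004163 K/W
Required total resistance R_tot = ΔT/Q_allow = 108/14000 = 0.007714 K/W
R_cellular glass = R_tot − R_other = 0.003552 K/W
L = R·k·A = 0.003552×0.043×26.9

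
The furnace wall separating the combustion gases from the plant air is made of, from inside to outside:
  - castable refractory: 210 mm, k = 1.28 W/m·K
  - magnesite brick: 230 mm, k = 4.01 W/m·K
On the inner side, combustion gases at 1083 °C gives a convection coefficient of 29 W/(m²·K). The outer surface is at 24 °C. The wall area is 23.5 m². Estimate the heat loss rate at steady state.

Q ≈ 97300 W

Treating each layer as a thermal resistance in series:
R_inner film = 1/(h_i·A) = 1/(29×23.5) = 0.001467 K/W
R_castable refractory = L/(kA) = 0.21/(1.28×23.5) = 0.006981 K/W
R_magnesite brick = L/(kA) = 0.23/(4.01×23.5) = 0.002441 K/W
R_total = 0.01089 K/W
Q = ΔT / R_total = 1059 / 0.01089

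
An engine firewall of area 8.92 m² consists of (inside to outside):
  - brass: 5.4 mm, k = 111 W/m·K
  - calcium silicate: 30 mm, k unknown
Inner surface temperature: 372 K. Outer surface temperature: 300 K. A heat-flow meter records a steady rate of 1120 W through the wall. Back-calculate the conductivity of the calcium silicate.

Series thermal resistances:
R_brass = L/(kA) = 0.0054/(111×8.92) = 5.454×10^-6 K/W
Sum of known resistances R_other = 5.454×10^-6 K/W
Total R = ΔT/Q = 72/1120 = 0.06429 K/W
R_calcium silicate = R_total − R_other = 0.06428 K/W
k = L/(R·A) = 0.03/(0.06428×8.92)

k ≈ 0.0523 W/(m·K)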